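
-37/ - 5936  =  37/5936 = 0.01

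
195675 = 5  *39135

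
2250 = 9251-7001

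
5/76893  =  5/76893 = 0.00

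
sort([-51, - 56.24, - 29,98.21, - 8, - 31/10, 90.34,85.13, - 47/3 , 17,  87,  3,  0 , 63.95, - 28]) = [ - 56.24, - 51, - 29, - 28, - 47/3, - 8, - 31/10,0,3, 17,63.95, 85.13,87,90.34,  98.21]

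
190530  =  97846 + 92684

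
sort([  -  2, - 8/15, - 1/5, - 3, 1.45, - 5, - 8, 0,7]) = [  -  8, - 5, - 3 , - 2 , - 8/15, - 1/5,0,1.45, 7] 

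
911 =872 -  - 39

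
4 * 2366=9464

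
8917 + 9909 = 18826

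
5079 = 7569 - 2490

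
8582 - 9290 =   -  708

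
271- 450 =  - 179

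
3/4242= 1/1414 = 0.00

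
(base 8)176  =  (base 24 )56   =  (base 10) 126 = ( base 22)5g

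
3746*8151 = 30533646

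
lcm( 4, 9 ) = 36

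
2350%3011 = 2350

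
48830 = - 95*( - 514) 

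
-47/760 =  - 1 + 713/760 =- 0.06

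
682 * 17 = 11594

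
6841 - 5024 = 1817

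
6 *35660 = 213960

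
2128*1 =2128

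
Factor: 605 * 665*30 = 2^1*3^1*5^3*7^1*11^2*19^1 = 12069750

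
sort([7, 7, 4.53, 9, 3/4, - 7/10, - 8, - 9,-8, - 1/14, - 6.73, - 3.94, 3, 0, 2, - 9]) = [ - 9, - 9,-8, -8, - 6.73,  -  3.94, - 7/10, - 1/14, 0, 3/4, 2, 3,4.53, 7, 7,  9 ] 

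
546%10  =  6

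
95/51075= 19/10215 = 0.00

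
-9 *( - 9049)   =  81441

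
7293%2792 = 1709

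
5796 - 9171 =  - 3375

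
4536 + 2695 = 7231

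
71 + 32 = 103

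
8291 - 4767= 3524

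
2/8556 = 1/4278 = 0.00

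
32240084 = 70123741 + -37883657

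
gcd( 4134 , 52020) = 6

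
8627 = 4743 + 3884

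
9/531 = 1/59 = 0.02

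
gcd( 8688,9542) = 2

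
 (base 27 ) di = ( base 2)101110001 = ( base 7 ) 1035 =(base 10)369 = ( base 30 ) C9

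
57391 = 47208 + 10183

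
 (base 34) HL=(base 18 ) 1f5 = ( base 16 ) 257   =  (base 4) 21113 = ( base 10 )599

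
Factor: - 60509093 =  - 53^1*311^1*3671^1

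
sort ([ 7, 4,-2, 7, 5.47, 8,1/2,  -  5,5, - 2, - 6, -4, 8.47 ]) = [ - 6, - 5,-4,-2,  -  2, 1/2, 4, 5,5.47, 7, 7, 8, 8.47] 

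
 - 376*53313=-20045688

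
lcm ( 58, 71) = 4118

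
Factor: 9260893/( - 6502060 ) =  -2^( - 2 )*5^( - 1 ) * 151^( - 1)*2153^( - 1) * 9260893^1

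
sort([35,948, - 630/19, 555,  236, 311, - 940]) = [ - 940 , - 630/19, 35,236,311, 555, 948]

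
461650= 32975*14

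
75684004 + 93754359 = 169438363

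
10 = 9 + 1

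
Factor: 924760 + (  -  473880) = 2^6 * 5^1*1409^1 = 450880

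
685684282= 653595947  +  32088335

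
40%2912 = 40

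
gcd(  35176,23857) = 1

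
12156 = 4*3039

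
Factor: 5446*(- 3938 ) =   -  21446348 = - 2^2* 7^1*11^1*179^1*389^1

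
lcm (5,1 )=5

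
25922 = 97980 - 72058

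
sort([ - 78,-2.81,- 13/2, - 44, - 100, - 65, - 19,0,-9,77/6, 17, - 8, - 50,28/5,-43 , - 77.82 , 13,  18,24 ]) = [ - 100, - 78,  -  77.82, - 65, - 50, - 44, - 43, - 19,-9, - 8, - 13/2, - 2.81,0,  28/5,77/6,13, 17,18,24 ] 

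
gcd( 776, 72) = 8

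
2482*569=1412258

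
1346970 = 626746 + 720224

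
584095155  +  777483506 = 1361578661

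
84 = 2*42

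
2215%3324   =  2215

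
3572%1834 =1738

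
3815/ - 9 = -424+1/9 = - 423.89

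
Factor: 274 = 2^1  *137^1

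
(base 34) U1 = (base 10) 1021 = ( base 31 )11T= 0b1111111101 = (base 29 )166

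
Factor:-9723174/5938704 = -2^(-3)*3^( - 2 ) * 19^2*59^( - 1 )*67^2*233^(-1) = - 1620529/989784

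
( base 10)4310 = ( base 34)3oq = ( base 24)7be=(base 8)10326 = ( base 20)afa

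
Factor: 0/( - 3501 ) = 0 = 0^1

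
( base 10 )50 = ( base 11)46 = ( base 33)1H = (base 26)1o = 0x32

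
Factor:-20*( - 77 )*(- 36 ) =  - 2^4*3^2*5^1*7^1*11^1 = - 55440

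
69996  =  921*76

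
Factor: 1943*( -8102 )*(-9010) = 141837095860 = 2^2*5^1 * 17^1 * 29^1*53^1*67^1*4051^1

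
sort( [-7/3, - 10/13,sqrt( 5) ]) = [ - 7/3 , - 10/13, sqrt(5)]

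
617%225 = 167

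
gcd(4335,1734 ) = 867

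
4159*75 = 311925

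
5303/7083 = 5303/7083=0.75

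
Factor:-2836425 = -3^1*5^2*59^1 * 641^1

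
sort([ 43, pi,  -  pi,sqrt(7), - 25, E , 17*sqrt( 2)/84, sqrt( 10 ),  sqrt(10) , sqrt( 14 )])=[-25,-pi, 17*sqrt( 2)/84, sqrt(7 ), E,pi, sqrt(10), sqrt(10), sqrt (14), 43]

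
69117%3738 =1833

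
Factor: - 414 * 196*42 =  - 2^4*3^3*7^3 * 23^1 =- 3408048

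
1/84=1/84 =0.01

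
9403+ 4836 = 14239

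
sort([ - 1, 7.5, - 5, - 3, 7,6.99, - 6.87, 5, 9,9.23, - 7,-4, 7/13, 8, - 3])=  [-7, - 6.87, - 5,-4, - 3 , - 3, - 1,7/13 , 5,6.99,7,7.5,8,9,9.23 ]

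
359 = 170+189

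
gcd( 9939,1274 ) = 1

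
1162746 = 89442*13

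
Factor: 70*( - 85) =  - 2^1*5^2*7^1*17^1 = -  5950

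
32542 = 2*16271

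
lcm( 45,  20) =180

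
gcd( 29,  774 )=1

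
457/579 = 457/579 = 0.79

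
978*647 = 632766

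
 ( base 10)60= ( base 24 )2c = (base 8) 74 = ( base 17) 39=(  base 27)26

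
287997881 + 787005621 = 1075003502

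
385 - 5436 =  - 5051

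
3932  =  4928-996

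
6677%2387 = 1903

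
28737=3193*9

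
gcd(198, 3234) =66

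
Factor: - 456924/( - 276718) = 2^1*3^1*101^1*367^ ( - 1 ) = 606/367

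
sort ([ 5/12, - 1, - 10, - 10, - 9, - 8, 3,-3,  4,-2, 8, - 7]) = [ - 10,-10, - 9, - 8, - 7, - 3, - 2, - 1, 5/12 , 3,4,8] 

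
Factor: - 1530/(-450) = 17/5 = 5^ (-1 )*17^1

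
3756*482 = 1810392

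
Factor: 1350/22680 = 2^(-2)*3^( - 1) *5^1*7^( - 1 )= 5/84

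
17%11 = 6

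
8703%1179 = 450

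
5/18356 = 5/18356 = 0.00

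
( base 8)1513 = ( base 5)11333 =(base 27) 146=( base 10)843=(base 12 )5A3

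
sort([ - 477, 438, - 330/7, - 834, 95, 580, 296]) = [ - 834 ,  -  477, - 330/7, 95,296, 438,580]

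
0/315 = 0 = 0.00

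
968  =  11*88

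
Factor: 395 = 5^1*79^1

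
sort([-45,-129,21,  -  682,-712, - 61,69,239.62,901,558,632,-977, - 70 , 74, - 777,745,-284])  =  [ - 977, - 777, - 712, - 682, - 284,  -  129,  -  70, -61, - 45, 21 , 69, 74 , 239.62,558,632,745,901]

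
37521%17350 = 2821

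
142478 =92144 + 50334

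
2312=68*34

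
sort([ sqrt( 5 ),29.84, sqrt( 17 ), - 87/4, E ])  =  [ - 87/4, sqrt( 5), E, sqrt( 17), 29.84 ]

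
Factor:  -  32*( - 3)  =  2^5*3^1= 96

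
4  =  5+-1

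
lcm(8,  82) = 328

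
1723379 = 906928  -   - 816451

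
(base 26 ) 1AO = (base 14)4c8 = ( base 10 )960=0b1111000000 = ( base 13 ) 58B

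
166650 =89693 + 76957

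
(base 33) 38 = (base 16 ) 6b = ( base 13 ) 83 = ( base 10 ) 107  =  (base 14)79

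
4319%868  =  847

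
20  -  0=20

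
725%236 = 17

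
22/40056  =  11/20028  =  0.00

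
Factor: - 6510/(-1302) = 5  =  5^1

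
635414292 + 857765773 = 1493180065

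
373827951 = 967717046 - 593889095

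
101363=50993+50370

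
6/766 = 3/383 = 0.01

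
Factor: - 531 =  - 3^2*59^1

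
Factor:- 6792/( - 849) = 8  =  2^3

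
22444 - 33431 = - 10987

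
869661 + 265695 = 1135356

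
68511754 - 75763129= -7251375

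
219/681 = 73/227 = 0.32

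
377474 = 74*5101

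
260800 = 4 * 65200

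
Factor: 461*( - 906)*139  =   - 2^1*3^1*139^1*151^1 * 461^1 = - 58055574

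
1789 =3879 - 2090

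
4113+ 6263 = 10376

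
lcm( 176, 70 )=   6160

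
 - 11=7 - 18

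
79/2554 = 79/2554=   0.03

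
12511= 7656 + 4855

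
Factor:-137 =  - 137^1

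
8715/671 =8715/671 =12.99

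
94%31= 1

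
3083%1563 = 1520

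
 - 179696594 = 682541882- 862238476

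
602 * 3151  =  1896902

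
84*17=1428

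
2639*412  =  1087268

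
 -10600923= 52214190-62815113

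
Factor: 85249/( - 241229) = -163^1*523^1*241229^( - 1)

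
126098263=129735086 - 3636823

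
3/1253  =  3/1253 = 0.00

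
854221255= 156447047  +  697774208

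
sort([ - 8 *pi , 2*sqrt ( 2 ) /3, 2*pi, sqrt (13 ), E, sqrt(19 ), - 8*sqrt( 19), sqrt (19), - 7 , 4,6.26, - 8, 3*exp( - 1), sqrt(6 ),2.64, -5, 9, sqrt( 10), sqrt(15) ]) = [ - 8 * sqrt(19), - 8*pi ,-8, - 7, - 5,2*sqrt( 2) /3, 3*exp(-1 ), sqrt(6 ),2.64, E, sqrt ( 10 ),sqrt (13), sqrt(15 ), 4, sqrt( 19),  sqrt( 19 ),6.26,2*pi, 9]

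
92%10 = 2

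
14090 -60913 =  - 46823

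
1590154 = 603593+986561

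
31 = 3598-3567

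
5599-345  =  5254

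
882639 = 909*971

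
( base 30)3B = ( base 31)38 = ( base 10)101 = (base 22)4d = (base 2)1100101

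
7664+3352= 11016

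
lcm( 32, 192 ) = 192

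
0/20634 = 0 = 0.00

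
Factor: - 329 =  - 7^1*47^1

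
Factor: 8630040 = 2^3*3^1*5^1*71917^1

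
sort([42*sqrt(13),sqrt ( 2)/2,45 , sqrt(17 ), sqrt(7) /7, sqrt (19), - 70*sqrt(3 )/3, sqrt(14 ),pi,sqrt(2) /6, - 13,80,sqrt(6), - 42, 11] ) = [ -42 , - 70*sqrt(  3)/3, - 13,sqrt(2 )/6, sqrt (7)/7 , sqrt(2) /2,sqrt( 6),pi,  sqrt( 14), sqrt( 17 ),sqrt ( 19), 11 , 45,80,42*sqrt( 13)]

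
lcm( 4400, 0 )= 0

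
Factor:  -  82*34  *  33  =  -2^2*3^1* 11^1 * 17^1*41^1 = - 92004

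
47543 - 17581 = 29962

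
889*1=889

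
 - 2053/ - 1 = 2053+0/1 =2053.00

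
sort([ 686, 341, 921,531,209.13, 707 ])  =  [ 209.13, 341,531, 686,707,921]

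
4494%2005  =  484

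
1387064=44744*31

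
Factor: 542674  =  2^1 * 11^1*17^1 *1451^1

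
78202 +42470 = 120672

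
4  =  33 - 29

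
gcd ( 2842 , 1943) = 29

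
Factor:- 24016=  - 2^4*19^1*79^1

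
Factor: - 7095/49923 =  - 55/387 = -  3^( - 2)*5^1 * 11^1 * 43^( - 1 ) 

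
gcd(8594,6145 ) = 1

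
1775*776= 1377400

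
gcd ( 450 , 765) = 45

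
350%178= 172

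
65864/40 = 8233/5  =  1646.60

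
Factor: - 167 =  - 167^1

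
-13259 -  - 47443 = 34184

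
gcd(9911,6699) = 11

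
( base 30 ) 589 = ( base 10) 4749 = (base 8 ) 11215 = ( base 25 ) 7eo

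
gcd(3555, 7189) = 79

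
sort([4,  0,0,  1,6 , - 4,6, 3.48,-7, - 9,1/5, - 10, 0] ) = [ - 10 ,  -  9, - 7,-4,0,0,0,1/5,1,3.48, 4,6,  6]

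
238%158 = 80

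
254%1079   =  254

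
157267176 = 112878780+44388396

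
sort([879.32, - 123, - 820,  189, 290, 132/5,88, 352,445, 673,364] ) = [  -  820, - 123, 132/5, 88,189,290 , 352 , 364, 445, 673, 879.32] 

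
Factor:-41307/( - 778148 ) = 5901/111164 = 2^( - 2 )*3^1*7^1*281^1*27791^( - 1) 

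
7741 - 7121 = 620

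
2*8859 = 17718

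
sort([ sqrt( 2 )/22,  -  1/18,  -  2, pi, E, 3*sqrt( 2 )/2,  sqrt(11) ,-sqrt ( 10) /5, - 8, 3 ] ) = [  -  8,  -  2, - sqrt( 10)/5, - 1/18,sqrt(2 ) /22, 3 *sqrt( 2 )/2, E, 3, pi, sqrt( 11)]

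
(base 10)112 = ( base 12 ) 94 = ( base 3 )11011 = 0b1110000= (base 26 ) 48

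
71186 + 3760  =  74946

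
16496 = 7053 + 9443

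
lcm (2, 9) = 18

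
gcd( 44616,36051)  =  3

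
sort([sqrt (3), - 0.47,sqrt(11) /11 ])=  [ - 0.47,sqrt( 11)/11, sqrt(3) ]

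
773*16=12368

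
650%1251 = 650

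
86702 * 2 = 173404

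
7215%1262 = 905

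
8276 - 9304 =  - 1028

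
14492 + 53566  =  68058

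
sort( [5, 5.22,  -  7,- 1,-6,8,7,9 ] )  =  [ - 7,-6,- 1,  5, 5.22 , 7, 8, 9 ]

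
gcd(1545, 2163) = 309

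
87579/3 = 29193 = 29193.00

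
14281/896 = 14281/896 = 15.94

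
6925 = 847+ 6078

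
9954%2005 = 1934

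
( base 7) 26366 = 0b1101110001111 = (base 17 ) 1770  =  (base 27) 9i8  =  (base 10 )7055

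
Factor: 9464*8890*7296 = 613848668160   =  2^11 * 3^1  *  5^1 * 7^2*13^2*19^1* 127^1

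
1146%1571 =1146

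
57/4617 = 1/81 = 0.01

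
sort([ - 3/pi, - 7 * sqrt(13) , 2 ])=[ - 7*sqrt( 13), - 3/pi,2]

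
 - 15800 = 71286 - 87086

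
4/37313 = 4/37313 = 0.00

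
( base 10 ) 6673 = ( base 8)15021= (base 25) agn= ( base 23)ce3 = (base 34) 5q9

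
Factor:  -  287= -7^1 * 41^1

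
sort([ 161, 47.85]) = [47.85, 161 ]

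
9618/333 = 3206/111 = 28.88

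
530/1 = 530 = 530.00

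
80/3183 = 80/3183 = 0.03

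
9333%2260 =293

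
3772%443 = 228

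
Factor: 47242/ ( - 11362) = -19^( - 1)*79^1 = - 79/19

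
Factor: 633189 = 3^1 * 211063^1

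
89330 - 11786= 77544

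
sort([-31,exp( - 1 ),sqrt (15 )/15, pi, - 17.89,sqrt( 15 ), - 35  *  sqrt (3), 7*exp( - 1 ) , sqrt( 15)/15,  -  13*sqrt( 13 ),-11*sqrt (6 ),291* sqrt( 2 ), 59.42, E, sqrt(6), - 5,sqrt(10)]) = [ - 35*sqrt(3),-13 * sqrt ( 13), - 31,-11 *sqrt( 6 ), - 17.89, - 5,  sqrt( 15 )/15,sqrt( 15 )/15, exp( - 1 ),sqrt( 6),7*exp(  -  1 ),E,pi,sqrt( 10 ),sqrt (15 ),59.42,291*sqrt( 2)]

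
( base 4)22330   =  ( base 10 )700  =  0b1010111100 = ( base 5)10300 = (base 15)31A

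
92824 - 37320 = 55504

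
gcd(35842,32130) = 2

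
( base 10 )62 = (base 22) 2I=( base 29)24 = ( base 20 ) 32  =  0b111110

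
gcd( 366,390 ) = 6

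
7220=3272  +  3948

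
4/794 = 2/397  =  0.01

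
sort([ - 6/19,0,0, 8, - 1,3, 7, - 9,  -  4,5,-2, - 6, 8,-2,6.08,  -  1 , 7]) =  [ - 9,-6, - 4, - 2, - 2, - 1, - 1 , - 6/19,0,0,3,5, 6.08,7,7,8,8 ]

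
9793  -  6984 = 2809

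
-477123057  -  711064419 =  - 1188187476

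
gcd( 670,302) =2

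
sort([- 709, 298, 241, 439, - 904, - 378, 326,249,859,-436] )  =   [  -  904, - 709, - 436, - 378,  241,  249, 298, 326, 439,859] 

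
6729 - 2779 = 3950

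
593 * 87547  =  51915371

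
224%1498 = 224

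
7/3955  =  1/565 =0.00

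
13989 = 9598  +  4391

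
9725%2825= 1250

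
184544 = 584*316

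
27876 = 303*92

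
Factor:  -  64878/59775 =  -  21626/19925 =- 2^1*5^(-2)*11^1 * 797^( - 1 ) * 983^1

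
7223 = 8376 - 1153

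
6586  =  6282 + 304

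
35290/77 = 35290/77 = 458.31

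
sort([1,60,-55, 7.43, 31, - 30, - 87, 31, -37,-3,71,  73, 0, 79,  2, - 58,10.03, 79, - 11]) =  [ - 87, - 58 ,  -  55, - 37, - 30, - 11, - 3,0, 1 , 2,7.43, 10.03, 31, 31,60, 71, 73,  79 , 79]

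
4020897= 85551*47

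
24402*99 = 2415798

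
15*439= 6585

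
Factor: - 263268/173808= - 2^( - 2) * 17^( - 1 ) * 103^1   =  - 103/68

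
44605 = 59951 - 15346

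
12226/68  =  6113/34 = 179.79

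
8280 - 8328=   -48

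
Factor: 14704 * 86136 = 1266543744 = 2^7*3^1*37^1*97^1*919^1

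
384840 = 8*48105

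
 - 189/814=-189/814 = -  0.23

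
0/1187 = 0 = 0.00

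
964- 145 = 819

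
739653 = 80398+659255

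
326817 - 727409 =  - 400592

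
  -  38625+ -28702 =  - 67327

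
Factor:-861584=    - 2^4 * 53849^1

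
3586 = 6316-2730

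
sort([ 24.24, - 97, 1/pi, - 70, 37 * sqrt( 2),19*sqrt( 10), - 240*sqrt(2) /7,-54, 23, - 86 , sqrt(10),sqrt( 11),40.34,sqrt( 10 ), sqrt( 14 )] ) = [ - 97, - 86 ,-70, - 54,-240*sqrt( 2) /7, 1/pi,sqrt( 10 ),sqrt( 10),sqrt (11), sqrt (14),23,24.24,40.34,37  *  sqrt( 2 ),19*sqrt(10) ]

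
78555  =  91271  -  12716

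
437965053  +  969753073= 1407718126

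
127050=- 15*( - 8470 ) 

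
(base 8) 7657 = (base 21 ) 924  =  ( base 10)4015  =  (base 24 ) 6n7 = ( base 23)7DD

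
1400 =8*175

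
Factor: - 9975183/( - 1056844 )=2^ ( - 2 )*3^1*43^1*53^1*1459^1* 264211^ (-1 ) 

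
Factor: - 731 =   -  17^1*43^1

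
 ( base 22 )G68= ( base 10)7884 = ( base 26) bh6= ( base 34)6ru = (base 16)1ECC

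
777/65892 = 259/21964 = 0.01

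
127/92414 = 127/92414=   0.00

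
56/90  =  28/45  =  0.62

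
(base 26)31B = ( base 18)66D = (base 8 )4021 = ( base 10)2065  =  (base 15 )92a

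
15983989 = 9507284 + 6476705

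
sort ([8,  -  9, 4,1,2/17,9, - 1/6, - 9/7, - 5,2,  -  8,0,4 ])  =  [ - 9, - 8, - 5, - 9/7, - 1/6, 0,2/17,1, 2, 4, 4,8,9 ]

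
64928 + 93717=158645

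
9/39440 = 9/39440 = 0.00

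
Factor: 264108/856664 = 66027/214166 = 2^ (-1)*3^1 *13^1*17^( - 1)*1693^1*6299^(-1 )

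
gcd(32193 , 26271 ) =63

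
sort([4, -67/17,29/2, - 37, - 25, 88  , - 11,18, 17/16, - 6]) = [ - 37, - 25, - 11, - 6,  -  67/17, 17/16 , 4,  29/2 , 18, 88]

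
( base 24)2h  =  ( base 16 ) 41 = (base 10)65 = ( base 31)23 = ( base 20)35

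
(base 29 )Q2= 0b1011110100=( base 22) 1c8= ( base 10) 756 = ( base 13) 462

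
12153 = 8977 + 3176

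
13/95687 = 13/95687 = 0.00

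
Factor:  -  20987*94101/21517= - 3^1*7^1*31^1*677^1 * 4481^1*21517^ (-1) = -1974897687/21517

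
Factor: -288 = -2^5*3^2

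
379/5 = 379/5 = 75.80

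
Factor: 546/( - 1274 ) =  - 3/7 = - 3^1* 7^ ( - 1 )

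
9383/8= 9383/8 = 1172.88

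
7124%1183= 26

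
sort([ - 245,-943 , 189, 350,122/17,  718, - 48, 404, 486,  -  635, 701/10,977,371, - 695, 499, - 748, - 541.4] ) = [ - 943, - 748,- 695,-635, - 541.4, - 245, - 48, 122/17,701/10, 189, 350, 371, 404,486, 499, 718,977] 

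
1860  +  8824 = 10684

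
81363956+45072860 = 126436816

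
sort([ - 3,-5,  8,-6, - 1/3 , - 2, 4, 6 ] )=[ - 6, - 5,-3 , - 2,-1/3,4,  6, 8]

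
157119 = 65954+91165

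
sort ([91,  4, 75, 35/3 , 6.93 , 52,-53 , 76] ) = [-53, 4,6.93,35/3,52,75, 76,91]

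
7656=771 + 6885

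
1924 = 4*481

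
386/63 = 386/63 = 6.13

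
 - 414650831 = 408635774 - 823286605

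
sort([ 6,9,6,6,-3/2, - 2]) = [ - 2,-3/2 , 6,6, 6,9 ]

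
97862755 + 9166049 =107028804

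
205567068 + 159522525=365089593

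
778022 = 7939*98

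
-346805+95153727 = 94806922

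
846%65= 1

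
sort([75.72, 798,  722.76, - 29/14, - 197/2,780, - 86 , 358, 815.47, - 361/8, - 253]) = [-253, - 197/2, - 86,-361/8 , - 29/14,75.72,  358,722.76 , 780,798,815.47] 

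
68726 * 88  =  6047888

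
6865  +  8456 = 15321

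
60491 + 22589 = 83080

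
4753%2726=2027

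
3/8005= 3/8005 = 0.00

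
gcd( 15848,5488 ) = 56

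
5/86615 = 1/17323 =0.00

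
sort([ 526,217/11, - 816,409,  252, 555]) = [-816, 217/11, 252,409, 526 , 555 ] 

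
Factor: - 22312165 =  - 5^1 * 29^1 * 153877^1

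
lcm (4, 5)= 20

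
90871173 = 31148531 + 59722642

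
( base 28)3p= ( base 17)67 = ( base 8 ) 155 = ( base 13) 85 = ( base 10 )109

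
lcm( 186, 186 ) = 186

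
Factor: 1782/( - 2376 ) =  - 3/4 = - 2^( - 2)*3^1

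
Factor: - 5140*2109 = -2^2*3^1*5^1*19^1*37^1 * 257^1 =- 10840260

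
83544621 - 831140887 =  - 747596266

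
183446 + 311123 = 494569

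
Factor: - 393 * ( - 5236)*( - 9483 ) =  - 2^2*3^2*7^1*11^1*17^1*29^1*109^1*131^1 = - 19513624284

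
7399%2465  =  4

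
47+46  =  93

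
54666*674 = 36844884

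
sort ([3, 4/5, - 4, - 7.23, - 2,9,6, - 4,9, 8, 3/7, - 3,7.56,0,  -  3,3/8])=[ - 7.23, - 4 , - 4, - 3, - 3, - 2,0,3/8,3/7, 4/5 , 3,6 , 7.56,8, 9  ,  9 ] 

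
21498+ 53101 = 74599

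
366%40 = 6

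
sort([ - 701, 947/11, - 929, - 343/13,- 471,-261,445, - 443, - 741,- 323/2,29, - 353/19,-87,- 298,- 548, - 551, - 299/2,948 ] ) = [-929, -741,-701, - 551, - 548, - 471,  -  443, - 298, - 261, - 323/2,  -  299/2,-87, - 343/13, - 353/19,  29,947/11 , 445,948 ] 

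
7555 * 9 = 67995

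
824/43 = 824/43 = 19.16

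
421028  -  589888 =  - 168860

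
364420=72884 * 5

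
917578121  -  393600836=523977285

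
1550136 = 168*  9227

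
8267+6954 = 15221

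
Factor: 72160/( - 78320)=  -  2^1*41^1*  89^( - 1)  =  - 82/89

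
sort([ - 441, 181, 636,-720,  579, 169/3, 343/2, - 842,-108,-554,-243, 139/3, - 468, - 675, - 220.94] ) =[ - 842, - 720,  -  675 , - 554, - 468,-441, - 243,-220.94, - 108,139/3,169/3, 343/2, 181, 579, 636]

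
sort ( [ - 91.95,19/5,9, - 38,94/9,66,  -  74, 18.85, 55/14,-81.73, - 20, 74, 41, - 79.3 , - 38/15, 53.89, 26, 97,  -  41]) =[ - 91.95,- 81.73, - 79.3, - 74, - 41, - 38,-20, - 38/15, 19/5,55/14, 9,  94/9, 18.85, 26, 41,53.89, 66,74,97]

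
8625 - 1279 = 7346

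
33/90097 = 33/90097 =0.00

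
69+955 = 1024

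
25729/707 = 25729/707 = 36.39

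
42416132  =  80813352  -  38397220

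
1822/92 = 19+37/46 = 19.80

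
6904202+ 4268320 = 11172522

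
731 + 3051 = 3782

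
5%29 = 5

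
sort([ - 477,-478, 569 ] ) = [ - 478, - 477, 569 ] 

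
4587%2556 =2031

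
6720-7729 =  - 1009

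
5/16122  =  5/16122 = 0.00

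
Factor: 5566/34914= 11/69  =  3^ (-1 )*11^1*23^ ( -1) 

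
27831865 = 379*73435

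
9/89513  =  9/89513 = 0.00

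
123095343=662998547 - 539903204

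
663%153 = 51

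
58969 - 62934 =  - 3965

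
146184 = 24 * 6091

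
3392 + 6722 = 10114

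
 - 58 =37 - 95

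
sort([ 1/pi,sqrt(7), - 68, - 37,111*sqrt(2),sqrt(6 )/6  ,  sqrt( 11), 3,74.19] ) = [ - 68, - 37,1/pi,sqrt(6 )/6,sqrt( 7 ), 3, sqrt( 11 ), 74.19,111*sqrt( 2) ]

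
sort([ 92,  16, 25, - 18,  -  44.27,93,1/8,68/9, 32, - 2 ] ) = [-44.27,  -  18,  -  2,1/8 , 68/9 , 16,25, 32, 92,93]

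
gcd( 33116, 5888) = 4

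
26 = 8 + 18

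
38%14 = 10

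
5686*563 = 3201218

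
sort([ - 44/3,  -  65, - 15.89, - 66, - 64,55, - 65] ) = [ - 66, - 65, - 65, - 64, - 15.89, - 44/3, 55]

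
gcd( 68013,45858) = 3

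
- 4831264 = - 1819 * 2656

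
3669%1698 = 273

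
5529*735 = 4063815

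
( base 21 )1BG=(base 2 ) 1010110000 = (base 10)688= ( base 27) pd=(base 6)3104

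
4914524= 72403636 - 67489112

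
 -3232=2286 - 5518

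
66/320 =33/160 = 0.21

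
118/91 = 1 + 27/91 = 1.30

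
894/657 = 298/219 = 1.36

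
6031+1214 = 7245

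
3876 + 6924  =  10800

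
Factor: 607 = 607^1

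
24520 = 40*613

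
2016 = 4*504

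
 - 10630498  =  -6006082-4624416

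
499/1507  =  499/1507=0.33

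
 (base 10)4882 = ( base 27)6im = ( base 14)1aca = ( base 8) 11422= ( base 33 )4fv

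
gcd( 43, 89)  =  1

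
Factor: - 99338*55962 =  - 2^2*3^2*3109^1*49669^1= -5559153156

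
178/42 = 4  +  5/21 = 4.24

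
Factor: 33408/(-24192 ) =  - 29/21 = -3^( - 1)*7^( - 1)*29^1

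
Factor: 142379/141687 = 823/819 = 3^( - 2 ) * 7^(-1) * 13^(- 1 )*823^1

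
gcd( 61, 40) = 1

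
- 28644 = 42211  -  70855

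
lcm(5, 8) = 40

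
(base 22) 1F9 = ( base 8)1467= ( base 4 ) 30313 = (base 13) 4b4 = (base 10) 823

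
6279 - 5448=831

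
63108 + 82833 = 145941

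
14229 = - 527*( - 27 ) 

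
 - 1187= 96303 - 97490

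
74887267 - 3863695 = 71023572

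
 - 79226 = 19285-98511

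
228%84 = 60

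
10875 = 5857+5018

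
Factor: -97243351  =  - 29^1*3353219^1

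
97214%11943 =1670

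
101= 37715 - 37614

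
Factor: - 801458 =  - 2^1*7^1*19^1 *23^1*131^1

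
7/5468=7/5468=0.00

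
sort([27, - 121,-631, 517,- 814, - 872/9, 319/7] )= [-814, - 631, - 121, - 872/9,27, 319/7,  517]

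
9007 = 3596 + 5411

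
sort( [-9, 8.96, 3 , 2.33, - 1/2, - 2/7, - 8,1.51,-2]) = [ -9, -8,-2,  -  1/2, - 2/7,1.51, 2.33, 3,8.96 ] 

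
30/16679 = 30/16679 = 0.00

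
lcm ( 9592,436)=9592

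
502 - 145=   357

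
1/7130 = 1/7130 = 0.00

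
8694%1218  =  168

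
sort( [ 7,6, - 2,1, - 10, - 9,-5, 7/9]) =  [-10, - 9, - 5, - 2,  7/9, 1, 6, 7 ] 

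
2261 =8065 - 5804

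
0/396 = 0 = 0.00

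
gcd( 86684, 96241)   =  1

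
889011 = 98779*9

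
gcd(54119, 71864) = 13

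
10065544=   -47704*(-211 )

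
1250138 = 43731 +1206407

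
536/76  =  134/19 = 7.05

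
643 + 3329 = 3972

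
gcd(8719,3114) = 1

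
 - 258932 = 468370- 727302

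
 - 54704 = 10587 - 65291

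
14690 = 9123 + 5567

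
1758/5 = 351+3/5 = 351.60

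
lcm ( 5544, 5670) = 249480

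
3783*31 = 117273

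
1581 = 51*31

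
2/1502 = 1/751 = 0.00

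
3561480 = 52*68490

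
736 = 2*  368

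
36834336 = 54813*672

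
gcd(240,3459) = 3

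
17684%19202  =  17684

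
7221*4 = 28884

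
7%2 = 1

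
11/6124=11/6124= 0.00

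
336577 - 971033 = -634456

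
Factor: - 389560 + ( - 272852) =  -662412 = -2^2 * 3^1*55201^1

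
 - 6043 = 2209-8252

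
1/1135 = 1/1135 = 0.00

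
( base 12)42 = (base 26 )1O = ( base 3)1212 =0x32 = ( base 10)50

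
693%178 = 159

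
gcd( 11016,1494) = 18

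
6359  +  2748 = 9107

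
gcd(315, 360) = 45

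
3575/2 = 1787+1/2= 1787.50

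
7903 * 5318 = 42028154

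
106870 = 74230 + 32640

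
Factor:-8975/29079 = - 25/81 =-  3^(-4)*5^2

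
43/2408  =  1/56 = 0.02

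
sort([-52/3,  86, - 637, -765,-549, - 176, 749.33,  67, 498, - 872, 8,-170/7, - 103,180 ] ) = [ -872, - 765,-637,  -  549, - 176, - 103, - 170/7, - 52/3,8,67,  86, 180, 498, 749.33] 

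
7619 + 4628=12247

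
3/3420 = 1/1140 = 0.00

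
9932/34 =292 + 2/17 = 292.12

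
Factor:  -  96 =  - 2^5*3^1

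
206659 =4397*47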